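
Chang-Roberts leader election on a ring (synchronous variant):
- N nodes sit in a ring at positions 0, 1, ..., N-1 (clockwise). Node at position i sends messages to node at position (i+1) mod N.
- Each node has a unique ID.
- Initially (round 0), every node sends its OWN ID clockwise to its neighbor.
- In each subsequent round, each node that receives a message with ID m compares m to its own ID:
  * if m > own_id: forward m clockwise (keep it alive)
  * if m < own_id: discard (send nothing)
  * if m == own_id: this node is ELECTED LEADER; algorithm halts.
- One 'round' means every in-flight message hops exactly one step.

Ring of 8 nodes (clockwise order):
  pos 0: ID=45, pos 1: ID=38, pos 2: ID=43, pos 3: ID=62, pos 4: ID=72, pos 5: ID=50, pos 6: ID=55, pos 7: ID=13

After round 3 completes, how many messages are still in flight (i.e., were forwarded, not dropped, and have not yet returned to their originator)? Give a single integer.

Answer: 2

Derivation:
Round 1: pos1(id38) recv 45: fwd; pos2(id43) recv 38: drop; pos3(id62) recv 43: drop; pos4(id72) recv 62: drop; pos5(id50) recv 72: fwd; pos6(id55) recv 50: drop; pos7(id13) recv 55: fwd; pos0(id45) recv 13: drop
Round 2: pos2(id43) recv 45: fwd; pos6(id55) recv 72: fwd; pos0(id45) recv 55: fwd
Round 3: pos3(id62) recv 45: drop; pos7(id13) recv 72: fwd; pos1(id38) recv 55: fwd
After round 3: 2 messages still in flight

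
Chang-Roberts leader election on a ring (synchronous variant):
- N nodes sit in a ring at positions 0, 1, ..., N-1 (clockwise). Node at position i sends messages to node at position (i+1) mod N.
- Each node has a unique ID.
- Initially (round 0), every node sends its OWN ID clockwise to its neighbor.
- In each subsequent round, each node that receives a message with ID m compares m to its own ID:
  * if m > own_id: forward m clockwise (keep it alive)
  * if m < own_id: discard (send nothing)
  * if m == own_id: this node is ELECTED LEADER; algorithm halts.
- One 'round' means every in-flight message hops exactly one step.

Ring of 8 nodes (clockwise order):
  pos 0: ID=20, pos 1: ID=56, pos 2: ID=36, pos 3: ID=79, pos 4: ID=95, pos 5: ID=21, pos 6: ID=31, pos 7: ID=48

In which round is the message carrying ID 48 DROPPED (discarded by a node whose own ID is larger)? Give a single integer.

Round 1: pos1(id56) recv 20: drop; pos2(id36) recv 56: fwd; pos3(id79) recv 36: drop; pos4(id95) recv 79: drop; pos5(id21) recv 95: fwd; pos6(id31) recv 21: drop; pos7(id48) recv 31: drop; pos0(id20) recv 48: fwd
Round 2: pos3(id79) recv 56: drop; pos6(id31) recv 95: fwd; pos1(id56) recv 48: drop
Round 3: pos7(id48) recv 95: fwd
Round 4: pos0(id20) recv 95: fwd
Round 5: pos1(id56) recv 95: fwd
Round 6: pos2(id36) recv 95: fwd
Round 7: pos3(id79) recv 95: fwd
Round 8: pos4(id95) recv 95: ELECTED
Message ID 48 originates at pos 7; dropped at pos 1 in round 2

Answer: 2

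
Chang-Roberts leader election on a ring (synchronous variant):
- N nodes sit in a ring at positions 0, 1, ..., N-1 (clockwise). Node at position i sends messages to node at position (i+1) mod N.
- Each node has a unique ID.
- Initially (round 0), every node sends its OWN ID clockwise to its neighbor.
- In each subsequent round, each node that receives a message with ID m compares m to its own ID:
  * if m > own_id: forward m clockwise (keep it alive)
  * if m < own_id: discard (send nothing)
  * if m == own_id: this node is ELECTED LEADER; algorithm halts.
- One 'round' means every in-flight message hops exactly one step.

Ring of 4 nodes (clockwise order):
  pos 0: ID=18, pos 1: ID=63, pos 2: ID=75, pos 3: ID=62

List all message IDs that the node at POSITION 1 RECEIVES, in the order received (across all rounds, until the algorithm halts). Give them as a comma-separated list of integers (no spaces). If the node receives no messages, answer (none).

Round 1: pos1(id63) recv 18: drop; pos2(id75) recv 63: drop; pos3(id62) recv 75: fwd; pos0(id18) recv 62: fwd
Round 2: pos0(id18) recv 75: fwd; pos1(id63) recv 62: drop
Round 3: pos1(id63) recv 75: fwd
Round 4: pos2(id75) recv 75: ELECTED

Answer: 18,62,75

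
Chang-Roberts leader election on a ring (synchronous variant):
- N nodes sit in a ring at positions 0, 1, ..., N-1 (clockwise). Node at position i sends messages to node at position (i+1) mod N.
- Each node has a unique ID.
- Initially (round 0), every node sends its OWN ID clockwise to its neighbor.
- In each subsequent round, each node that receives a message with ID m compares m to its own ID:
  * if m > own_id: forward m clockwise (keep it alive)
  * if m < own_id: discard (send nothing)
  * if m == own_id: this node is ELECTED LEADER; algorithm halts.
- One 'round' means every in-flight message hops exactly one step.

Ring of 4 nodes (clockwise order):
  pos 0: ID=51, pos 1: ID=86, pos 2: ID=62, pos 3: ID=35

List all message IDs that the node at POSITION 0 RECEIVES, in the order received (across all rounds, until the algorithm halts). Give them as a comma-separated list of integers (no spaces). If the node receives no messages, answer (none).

Round 1: pos1(id86) recv 51: drop; pos2(id62) recv 86: fwd; pos3(id35) recv 62: fwd; pos0(id51) recv 35: drop
Round 2: pos3(id35) recv 86: fwd; pos0(id51) recv 62: fwd
Round 3: pos0(id51) recv 86: fwd; pos1(id86) recv 62: drop
Round 4: pos1(id86) recv 86: ELECTED

Answer: 35,62,86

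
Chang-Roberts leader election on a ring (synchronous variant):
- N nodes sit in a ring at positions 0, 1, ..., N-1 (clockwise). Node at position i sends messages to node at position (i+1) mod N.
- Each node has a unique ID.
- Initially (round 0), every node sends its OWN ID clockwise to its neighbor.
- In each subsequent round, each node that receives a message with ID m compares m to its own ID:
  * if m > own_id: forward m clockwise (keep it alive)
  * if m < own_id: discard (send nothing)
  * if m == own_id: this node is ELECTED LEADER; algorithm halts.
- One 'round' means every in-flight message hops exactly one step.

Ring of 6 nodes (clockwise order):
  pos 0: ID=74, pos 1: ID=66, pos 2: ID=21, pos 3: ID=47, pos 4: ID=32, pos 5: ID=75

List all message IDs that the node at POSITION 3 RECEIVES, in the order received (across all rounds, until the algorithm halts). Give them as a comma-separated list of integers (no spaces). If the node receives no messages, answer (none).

Answer: 21,66,74,75

Derivation:
Round 1: pos1(id66) recv 74: fwd; pos2(id21) recv 66: fwd; pos3(id47) recv 21: drop; pos4(id32) recv 47: fwd; pos5(id75) recv 32: drop; pos0(id74) recv 75: fwd
Round 2: pos2(id21) recv 74: fwd; pos3(id47) recv 66: fwd; pos5(id75) recv 47: drop; pos1(id66) recv 75: fwd
Round 3: pos3(id47) recv 74: fwd; pos4(id32) recv 66: fwd; pos2(id21) recv 75: fwd
Round 4: pos4(id32) recv 74: fwd; pos5(id75) recv 66: drop; pos3(id47) recv 75: fwd
Round 5: pos5(id75) recv 74: drop; pos4(id32) recv 75: fwd
Round 6: pos5(id75) recv 75: ELECTED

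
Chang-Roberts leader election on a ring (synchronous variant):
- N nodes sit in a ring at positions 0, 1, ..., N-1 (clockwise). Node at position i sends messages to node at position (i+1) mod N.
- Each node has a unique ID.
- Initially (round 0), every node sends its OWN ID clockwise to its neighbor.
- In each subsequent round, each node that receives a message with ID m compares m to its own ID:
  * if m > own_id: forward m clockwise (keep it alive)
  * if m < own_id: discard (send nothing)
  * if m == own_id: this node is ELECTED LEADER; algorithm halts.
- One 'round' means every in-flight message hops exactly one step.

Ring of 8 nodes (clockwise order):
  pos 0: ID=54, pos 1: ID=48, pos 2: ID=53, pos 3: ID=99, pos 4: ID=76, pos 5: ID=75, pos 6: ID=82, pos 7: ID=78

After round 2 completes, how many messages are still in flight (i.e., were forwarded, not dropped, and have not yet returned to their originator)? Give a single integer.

Round 1: pos1(id48) recv 54: fwd; pos2(id53) recv 48: drop; pos3(id99) recv 53: drop; pos4(id76) recv 99: fwd; pos5(id75) recv 76: fwd; pos6(id82) recv 75: drop; pos7(id78) recv 82: fwd; pos0(id54) recv 78: fwd
Round 2: pos2(id53) recv 54: fwd; pos5(id75) recv 99: fwd; pos6(id82) recv 76: drop; pos0(id54) recv 82: fwd; pos1(id48) recv 78: fwd
After round 2: 4 messages still in flight

Answer: 4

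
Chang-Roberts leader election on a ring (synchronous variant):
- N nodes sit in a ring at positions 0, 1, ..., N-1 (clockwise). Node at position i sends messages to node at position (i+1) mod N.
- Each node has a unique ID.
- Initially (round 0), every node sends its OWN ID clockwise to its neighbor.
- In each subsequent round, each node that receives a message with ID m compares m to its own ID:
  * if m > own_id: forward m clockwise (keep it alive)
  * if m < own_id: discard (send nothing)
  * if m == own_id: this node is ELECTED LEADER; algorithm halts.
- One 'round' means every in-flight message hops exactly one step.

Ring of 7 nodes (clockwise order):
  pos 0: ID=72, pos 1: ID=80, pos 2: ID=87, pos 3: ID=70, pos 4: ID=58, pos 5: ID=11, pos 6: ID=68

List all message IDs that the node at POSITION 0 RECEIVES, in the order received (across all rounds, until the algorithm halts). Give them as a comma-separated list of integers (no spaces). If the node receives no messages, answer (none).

Answer: 68,70,87

Derivation:
Round 1: pos1(id80) recv 72: drop; pos2(id87) recv 80: drop; pos3(id70) recv 87: fwd; pos4(id58) recv 70: fwd; pos5(id11) recv 58: fwd; pos6(id68) recv 11: drop; pos0(id72) recv 68: drop
Round 2: pos4(id58) recv 87: fwd; pos5(id11) recv 70: fwd; pos6(id68) recv 58: drop
Round 3: pos5(id11) recv 87: fwd; pos6(id68) recv 70: fwd
Round 4: pos6(id68) recv 87: fwd; pos0(id72) recv 70: drop
Round 5: pos0(id72) recv 87: fwd
Round 6: pos1(id80) recv 87: fwd
Round 7: pos2(id87) recv 87: ELECTED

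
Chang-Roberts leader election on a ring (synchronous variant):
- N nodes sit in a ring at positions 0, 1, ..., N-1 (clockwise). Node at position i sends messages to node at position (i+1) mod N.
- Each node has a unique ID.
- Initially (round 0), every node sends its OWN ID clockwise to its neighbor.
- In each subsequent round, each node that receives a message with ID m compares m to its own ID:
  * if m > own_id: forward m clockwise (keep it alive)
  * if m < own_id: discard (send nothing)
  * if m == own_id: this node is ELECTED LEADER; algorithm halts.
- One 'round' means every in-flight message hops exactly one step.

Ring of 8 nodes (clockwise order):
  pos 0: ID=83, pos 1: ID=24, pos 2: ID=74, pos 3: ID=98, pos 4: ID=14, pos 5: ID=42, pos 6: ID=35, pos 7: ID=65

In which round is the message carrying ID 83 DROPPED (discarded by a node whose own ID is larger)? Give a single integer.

Answer: 3

Derivation:
Round 1: pos1(id24) recv 83: fwd; pos2(id74) recv 24: drop; pos3(id98) recv 74: drop; pos4(id14) recv 98: fwd; pos5(id42) recv 14: drop; pos6(id35) recv 42: fwd; pos7(id65) recv 35: drop; pos0(id83) recv 65: drop
Round 2: pos2(id74) recv 83: fwd; pos5(id42) recv 98: fwd; pos7(id65) recv 42: drop
Round 3: pos3(id98) recv 83: drop; pos6(id35) recv 98: fwd
Round 4: pos7(id65) recv 98: fwd
Round 5: pos0(id83) recv 98: fwd
Round 6: pos1(id24) recv 98: fwd
Round 7: pos2(id74) recv 98: fwd
Round 8: pos3(id98) recv 98: ELECTED
Message ID 83 originates at pos 0; dropped at pos 3 in round 3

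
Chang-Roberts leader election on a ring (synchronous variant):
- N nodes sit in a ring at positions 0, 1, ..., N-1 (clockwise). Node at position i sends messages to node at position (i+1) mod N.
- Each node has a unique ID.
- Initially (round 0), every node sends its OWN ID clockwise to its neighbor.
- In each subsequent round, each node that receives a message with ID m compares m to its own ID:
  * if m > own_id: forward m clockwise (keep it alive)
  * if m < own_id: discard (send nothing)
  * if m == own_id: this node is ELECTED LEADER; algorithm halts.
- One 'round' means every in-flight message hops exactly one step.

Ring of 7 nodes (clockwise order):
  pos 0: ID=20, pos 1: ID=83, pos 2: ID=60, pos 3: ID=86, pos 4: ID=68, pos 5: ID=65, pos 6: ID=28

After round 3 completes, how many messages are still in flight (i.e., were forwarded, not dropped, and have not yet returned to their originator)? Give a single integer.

Answer: 2

Derivation:
Round 1: pos1(id83) recv 20: drop; pos2(id60) recv 83: fwd; pos3(id86) recv 60: drop; pos4(id68) recv 86: fwd; pos5(id65) recv 68: fwd; pos6(id28) recv 65: fwd; pos0(id20) recv 28: fwd
Round 2: pos3(id86) recv 83: drop; pos5(id65) recv 86: fwd; pos6(id28) recv 68: fwd; pos0(id20) recv 65: fwd; pos1(id83) recv 28: drop
Round 3: pos6(id28) recv 86: fwd; pos0(id20) recv 68: fwd; pos1(id83) recv 65: drop
After round 3: 2 messages still in flight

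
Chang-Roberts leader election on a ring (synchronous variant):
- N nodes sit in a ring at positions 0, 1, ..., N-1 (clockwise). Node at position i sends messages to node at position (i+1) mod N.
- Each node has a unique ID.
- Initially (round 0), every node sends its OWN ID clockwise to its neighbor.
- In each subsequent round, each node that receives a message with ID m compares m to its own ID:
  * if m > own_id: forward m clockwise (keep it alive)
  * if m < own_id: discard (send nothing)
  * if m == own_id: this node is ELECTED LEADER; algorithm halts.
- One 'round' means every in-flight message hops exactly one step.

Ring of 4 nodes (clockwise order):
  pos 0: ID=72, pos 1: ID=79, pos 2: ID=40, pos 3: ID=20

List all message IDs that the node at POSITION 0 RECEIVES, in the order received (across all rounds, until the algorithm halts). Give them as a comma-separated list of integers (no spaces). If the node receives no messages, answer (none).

Round 1: pos1(id79) recv 72: drop; pos2(id40) recv 79: fwd; pos3(id20) recv 40: fwd; pos0(id72) recv 20: drop
Round 2: pos3(id20) recv 79: fwd; pos0(id72) recv 40: drop
Round 3: pos0(id72) recv 79: fwd
Round 4: pos1(id79) recv 79: ELECTED

Answer: 20,40,79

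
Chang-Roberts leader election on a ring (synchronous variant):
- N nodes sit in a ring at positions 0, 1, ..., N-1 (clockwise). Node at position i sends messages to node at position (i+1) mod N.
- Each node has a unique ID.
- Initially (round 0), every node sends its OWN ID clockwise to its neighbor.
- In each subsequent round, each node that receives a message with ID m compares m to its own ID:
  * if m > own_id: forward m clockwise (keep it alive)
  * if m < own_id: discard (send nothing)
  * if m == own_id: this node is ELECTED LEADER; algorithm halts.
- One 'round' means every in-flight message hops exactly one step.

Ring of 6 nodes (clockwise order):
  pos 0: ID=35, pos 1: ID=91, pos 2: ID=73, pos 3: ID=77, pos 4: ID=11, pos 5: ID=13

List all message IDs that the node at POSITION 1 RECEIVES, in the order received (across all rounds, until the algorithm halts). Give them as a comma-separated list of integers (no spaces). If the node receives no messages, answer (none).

Round 1: pos1(id91) recv 35: drop; pos2(id73) recv 91: fwd; pos3(id77) recv 73: drop; pos4(id11) recv 77: fwd; pos5(id13) recv 11: drop; pos0(id35) recv 13: drop
Round 2: pos3(id77) recv 91: fwd; pos5(id13) recv 77: fwd
Round 3: pos4(id11) recv 91: fwd; pos0(id35) recv 77: fwd
Round 4: pos5(id13) recv 91: fwd; pos1(id91) recv 77: drop
Round 5: pos0(id35) recv 91: fwd
Round 6: pos1(id91) recv 91: ELECTED

Answer: 35,77,91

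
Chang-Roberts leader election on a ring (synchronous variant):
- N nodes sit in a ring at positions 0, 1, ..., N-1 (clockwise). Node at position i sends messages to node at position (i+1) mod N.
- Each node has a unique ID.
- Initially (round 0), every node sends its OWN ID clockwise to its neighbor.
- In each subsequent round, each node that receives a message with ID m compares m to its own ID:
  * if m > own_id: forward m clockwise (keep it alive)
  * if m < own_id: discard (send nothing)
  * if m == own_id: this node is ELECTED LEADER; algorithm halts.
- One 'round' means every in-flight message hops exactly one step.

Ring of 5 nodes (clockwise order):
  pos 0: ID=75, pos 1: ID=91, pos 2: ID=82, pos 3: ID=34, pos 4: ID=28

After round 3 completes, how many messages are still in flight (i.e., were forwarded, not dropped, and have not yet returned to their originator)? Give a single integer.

Round 1: pos1(id91) recv 75: drop; pos2(id82) recv 91: fwd; pos3(id34) recv 82: fwd; pos4(id28) recv 34: fwd; pos0(id75) recv 28: drop
Round 2: pos3(id34) recv 91: fwd; pos4(id28) recv 82: fwd; pos0(id75) recv 34: drop
Round 3: pos4(id28) recv 91: fwd; pos0(id75) recv 82: fwd
After round 3: 2 messages still in flight

Answer: 2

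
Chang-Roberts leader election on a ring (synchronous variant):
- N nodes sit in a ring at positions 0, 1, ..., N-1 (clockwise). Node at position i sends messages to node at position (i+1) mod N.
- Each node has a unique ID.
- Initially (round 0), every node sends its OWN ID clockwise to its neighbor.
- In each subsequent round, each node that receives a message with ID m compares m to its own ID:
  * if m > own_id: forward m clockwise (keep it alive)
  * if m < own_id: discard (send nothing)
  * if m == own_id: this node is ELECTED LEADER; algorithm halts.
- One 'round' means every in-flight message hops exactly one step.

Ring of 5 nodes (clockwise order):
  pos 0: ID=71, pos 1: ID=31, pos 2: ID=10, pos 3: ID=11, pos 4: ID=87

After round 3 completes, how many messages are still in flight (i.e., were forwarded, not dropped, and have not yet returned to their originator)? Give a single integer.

Round 1: pos1(id31) recv 71: fwd; pos2(id10) recv 31: fwd; pos3(id11) recv 10: drop; pos4(id87) recv 11: drop; pos0(id71) recv 87: fwd
Round 2: pos2(id10) recv 71: fwd; pos3(id11) recv 31: fwd; pos1(id31) recv 87: fwd
Round 3: pos3(id11) recv 71: fwd; pos4(id87) recv 31: drop; pos2(id10) recv 87: fwd
After round 3: 2 messages still in flight

Answer: 2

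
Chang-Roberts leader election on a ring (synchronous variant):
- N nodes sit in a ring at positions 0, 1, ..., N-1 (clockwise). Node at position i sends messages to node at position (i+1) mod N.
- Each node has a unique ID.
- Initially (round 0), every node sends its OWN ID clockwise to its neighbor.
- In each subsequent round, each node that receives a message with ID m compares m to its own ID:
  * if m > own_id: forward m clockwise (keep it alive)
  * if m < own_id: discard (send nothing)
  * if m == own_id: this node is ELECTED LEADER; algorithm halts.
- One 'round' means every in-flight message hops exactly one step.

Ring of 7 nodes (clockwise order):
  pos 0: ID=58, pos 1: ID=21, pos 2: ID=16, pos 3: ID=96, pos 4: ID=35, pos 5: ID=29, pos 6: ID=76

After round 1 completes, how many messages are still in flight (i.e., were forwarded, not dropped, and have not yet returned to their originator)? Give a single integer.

Answer: 5

Derivation:
Round 1: pos1(id21) recv 58: fwd; pos2(id16) recv 21: fwd; pos3(id96) recv 16: drop; pos4(id35) recv 96: fwd; pos5(id29) recv 35: fwd; pos6(id76) recv 29: drop; pos0(id58) recv 76: fwd
After round 1: 5 messages still in flight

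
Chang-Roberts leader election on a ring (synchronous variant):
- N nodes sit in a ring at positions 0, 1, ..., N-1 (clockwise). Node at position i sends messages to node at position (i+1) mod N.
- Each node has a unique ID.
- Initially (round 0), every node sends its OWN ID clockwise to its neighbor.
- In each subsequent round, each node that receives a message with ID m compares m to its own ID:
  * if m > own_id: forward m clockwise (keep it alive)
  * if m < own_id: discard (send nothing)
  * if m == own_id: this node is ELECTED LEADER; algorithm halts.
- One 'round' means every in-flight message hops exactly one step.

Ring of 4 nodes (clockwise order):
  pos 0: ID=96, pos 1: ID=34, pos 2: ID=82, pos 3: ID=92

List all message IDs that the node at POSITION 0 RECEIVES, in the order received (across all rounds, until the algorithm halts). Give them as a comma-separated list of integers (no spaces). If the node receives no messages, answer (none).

Round 1: pos1(id34) recv 96: fwd; pos2(id82) recv 34: drop; pos3(id92) recv 82: drop; pos0(id96) recv 92: drop
Round 2: pos2(id82) recv 96: fwd
Round 3: pos3(id92) recv 96: fwd
Round 4: pos0(id96) recv 96: ELECTED

Answer: 92,96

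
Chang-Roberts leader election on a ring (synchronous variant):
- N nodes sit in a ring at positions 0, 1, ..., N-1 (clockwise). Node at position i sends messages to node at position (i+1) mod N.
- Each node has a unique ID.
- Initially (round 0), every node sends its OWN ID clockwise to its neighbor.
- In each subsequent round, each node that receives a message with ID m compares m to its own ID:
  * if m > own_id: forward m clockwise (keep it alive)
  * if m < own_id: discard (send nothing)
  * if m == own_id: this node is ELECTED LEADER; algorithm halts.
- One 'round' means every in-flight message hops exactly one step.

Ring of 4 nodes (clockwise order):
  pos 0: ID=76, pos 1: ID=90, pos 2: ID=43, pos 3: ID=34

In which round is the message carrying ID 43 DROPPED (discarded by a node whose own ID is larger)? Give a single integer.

Answer: 2

Derivation:
Round 1: pos1(id90) recv 76: drop; pos2(id43) recv 90: fwd; pos3(id34) recv 43: fwd; pos0(id76) recv 34: drop
Round 2: pos3(id34) recv 90: fwd; pos0(id76) recv 43: drop
Round 3: pos0(id76) recv 90: fwd
Round 4: pos1(id90) recv 90: ELECTED
Message ID 43 originates at pos 2; dropped at pos 0 in round 2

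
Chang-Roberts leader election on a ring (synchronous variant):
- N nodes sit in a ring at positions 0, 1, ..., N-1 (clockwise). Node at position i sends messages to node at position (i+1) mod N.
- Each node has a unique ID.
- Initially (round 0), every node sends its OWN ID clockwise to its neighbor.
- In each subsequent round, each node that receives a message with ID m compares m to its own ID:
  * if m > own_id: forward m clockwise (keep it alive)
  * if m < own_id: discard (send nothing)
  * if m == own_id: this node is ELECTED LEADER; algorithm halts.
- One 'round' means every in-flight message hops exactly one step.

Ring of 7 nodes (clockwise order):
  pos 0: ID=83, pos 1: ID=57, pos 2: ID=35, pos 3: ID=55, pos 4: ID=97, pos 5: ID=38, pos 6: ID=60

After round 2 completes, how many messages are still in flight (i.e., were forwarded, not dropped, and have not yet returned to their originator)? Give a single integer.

Answer: 3

Derivation:
Round 1: pos1(id57) recv 83: fwd; pos2(id35) recv 57: fwd; pos3(id55) recv 35: drop; pos4(id97) recv 55: drop; pos5(id38) recv 97: fwd; pos6(id60) recv 38: drop; pos0(id83) recv 60: drop
Round 2: pos2(id35) recv 83: fwd; pos3(id55) recv 57: fwd; pos6(id60) recv 97: fwd
After round 2: 3 messages still in flight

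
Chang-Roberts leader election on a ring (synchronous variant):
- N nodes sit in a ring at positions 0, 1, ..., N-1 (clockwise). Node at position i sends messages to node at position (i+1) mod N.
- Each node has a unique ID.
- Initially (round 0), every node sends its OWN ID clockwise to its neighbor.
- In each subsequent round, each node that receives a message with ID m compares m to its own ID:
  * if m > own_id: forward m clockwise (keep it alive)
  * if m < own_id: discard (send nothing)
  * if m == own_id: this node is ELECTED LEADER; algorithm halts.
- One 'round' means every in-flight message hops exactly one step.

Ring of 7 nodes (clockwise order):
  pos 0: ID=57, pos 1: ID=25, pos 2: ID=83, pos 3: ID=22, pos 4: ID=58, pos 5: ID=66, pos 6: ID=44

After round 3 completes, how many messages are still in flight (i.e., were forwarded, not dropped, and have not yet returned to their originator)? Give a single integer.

Round 1: pos1(id25) recv 57: fwd; pos2(id83) recv 25: drop; pos3(id22) recv 83: fwd; pos4(id58) recv 22: drop; pos5(id66) recv 58: drop; pos6(id44) recv 66: fwd; pos0(id57) recv 44: drop
Round 2: pos2(id83) recv 57: drop; pos4(id58) recv 83: fwd; pos0(id57) recv 66: fwd
Round 3: pos5(id66) recv 83: fwd; pos1(id25) recv 66: fwd
After round 3: 2 messages still in flight

Answer: 2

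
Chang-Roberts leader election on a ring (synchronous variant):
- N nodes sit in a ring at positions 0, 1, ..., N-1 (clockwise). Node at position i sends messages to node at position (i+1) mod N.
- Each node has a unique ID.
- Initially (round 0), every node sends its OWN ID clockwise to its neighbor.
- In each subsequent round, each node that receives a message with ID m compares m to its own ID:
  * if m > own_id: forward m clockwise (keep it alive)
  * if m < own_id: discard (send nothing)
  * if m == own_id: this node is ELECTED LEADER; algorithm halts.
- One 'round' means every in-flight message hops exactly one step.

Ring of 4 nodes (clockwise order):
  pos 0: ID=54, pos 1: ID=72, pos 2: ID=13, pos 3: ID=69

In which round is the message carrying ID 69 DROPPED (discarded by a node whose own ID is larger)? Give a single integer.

Answer: 2

Derivation:
Round 1: pos1(id72) recv 54: drop; pos2(id13) recv 72: fwd; pos3(id69) recv 13: drop; pos0(id54) recv 69: fwd
Round 2: pos3(id69) recv 72: fwd; pos1(id72) recv 69: drop
Round 3: pos0(id54) recv 72: fwd
Round 4: pos1(id72) recv 72: ELECTED
Message ID 69 originates at pos 3; dropped at pos 1 in round 2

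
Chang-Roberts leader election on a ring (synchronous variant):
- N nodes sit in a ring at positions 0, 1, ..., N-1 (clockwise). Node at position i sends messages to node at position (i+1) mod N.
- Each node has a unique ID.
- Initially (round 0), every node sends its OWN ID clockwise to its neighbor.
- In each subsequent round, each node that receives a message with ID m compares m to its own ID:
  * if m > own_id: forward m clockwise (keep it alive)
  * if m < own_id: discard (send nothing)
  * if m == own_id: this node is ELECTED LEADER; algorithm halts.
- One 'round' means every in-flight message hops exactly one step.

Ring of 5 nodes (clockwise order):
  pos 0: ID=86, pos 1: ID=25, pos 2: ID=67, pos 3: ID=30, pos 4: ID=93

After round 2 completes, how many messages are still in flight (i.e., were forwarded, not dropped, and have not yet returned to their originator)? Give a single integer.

Answer: 2

Derivation:
Round 1: pos1(id25) recv 86: fwd; pos2(id67) recv 25: drop; pos3(id30) recv 67: fwd; pos4(id93) recv 30: drop; pos0(id86) recv 93: fwd
Round 2: pos2(id67) recv 86: fwd; pos4(id93) recv 67: drop; pos1(id25) recv 93: fwd
After round 2: 2 messages still in flight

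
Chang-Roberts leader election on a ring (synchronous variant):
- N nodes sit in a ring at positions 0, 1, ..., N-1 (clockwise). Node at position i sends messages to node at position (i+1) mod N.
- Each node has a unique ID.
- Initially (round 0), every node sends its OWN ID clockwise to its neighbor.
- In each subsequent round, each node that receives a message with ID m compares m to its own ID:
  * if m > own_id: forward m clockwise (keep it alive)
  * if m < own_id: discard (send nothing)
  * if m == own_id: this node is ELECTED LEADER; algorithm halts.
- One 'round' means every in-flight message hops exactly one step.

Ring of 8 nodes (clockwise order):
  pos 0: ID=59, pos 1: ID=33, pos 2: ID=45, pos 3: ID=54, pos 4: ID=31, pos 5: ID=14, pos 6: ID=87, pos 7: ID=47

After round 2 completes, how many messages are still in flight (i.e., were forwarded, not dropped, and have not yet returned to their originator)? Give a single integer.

Answer: 3

Derivation:
Round 1: pos1(id33) recv 59: fwd; pos2(id45) recv 33: drop; pos3(id54) recv 45: drop; pos4(id31) recv 54: fwd; pos5(id14) recv 31: fwd; pos6(id87) recv 14: drop; pos7(id47) recv 87: fwd; pos0(id59) recv 47: drop
Round 2: pos2(id45) recv 59: fwd; pos5(id14) recv 54: fwd; pos6(id87) recv 31: drop; pos0(id59) recv 87: fwd
After round 2: 3 messages still in flight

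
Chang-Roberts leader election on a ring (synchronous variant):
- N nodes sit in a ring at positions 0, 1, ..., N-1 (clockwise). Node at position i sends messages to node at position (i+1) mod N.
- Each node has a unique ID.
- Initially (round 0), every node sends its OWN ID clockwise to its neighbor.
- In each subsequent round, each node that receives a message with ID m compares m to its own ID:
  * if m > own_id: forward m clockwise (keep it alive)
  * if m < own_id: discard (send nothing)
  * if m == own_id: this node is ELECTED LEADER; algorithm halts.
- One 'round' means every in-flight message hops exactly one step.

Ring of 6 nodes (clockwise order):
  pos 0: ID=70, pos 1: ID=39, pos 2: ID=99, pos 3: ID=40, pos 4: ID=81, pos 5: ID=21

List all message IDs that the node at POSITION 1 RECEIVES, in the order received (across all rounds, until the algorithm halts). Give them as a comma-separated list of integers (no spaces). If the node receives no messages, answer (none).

Answer: 70,81,99

Derivation:
Round 1: pos1(id39) recv 70: fwd; pos2(id99) recv 39: drop; pos3(id40) recv 99: fwd; pos4(id81) recv 40: drop; pos5(id21) recv 81: fwd; pos0(id70) recv 21: drop
Round 2: pos2(id99) recv 70: drop; pos4(id81) recv 99: fwd; pos0(id70) recv 81: fwd
Round 3: pos5(id21) recv 99: fwd; pos1(id39) recv 81: fwd
Round 4: pos0(id70) recv 99: fwd; pos2(id99) recv 81: drop
Round 5: pos1(id39) recv 99: fwd
Round 6: pos2(id99) recv 99: ELECTED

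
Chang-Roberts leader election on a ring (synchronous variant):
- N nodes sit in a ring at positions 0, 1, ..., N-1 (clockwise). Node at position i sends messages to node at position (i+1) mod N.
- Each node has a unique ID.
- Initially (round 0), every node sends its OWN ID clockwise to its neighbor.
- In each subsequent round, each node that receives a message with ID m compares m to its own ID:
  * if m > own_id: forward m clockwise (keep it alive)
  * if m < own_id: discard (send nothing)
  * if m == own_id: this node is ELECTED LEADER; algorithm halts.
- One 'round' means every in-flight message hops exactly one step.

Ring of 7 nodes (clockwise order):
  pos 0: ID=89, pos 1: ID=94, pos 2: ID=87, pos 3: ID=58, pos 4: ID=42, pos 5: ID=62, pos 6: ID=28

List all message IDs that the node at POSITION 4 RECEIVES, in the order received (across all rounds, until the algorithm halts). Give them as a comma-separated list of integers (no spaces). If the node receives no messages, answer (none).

Round 1: pos1(id94) recv 89: drop; pos2(id87) recv 94: fwd; pos3(id58) recv 87: fwd; pos4(id42) recv 58: fwd; pos5(id62) recv 42: drop; pos6(id28) recv 62: fwd; pos0(id89) recv 28: drop
Round 2: pos3(id58) recv 94: fwd; pos4(id42) recv 87: fwd; pos5(id62) recv 58: drop; pos0(id89) recv 62: drop
Round 3: pos4(id42) recv 94: fwd; pos5(id62) recv 87: fwd
Round 4: pos5(id62) recv 94: fwd; pos6(id28) recv 87: fwd
Round 5: pos6(id28) recv 94: fwd; pos0(id89) recv 87: drop
Round 6: pos0(id89) recv 94: fwd
Round 7: pos1(id94) recv 94: ELECTED

Answer: 58,87,94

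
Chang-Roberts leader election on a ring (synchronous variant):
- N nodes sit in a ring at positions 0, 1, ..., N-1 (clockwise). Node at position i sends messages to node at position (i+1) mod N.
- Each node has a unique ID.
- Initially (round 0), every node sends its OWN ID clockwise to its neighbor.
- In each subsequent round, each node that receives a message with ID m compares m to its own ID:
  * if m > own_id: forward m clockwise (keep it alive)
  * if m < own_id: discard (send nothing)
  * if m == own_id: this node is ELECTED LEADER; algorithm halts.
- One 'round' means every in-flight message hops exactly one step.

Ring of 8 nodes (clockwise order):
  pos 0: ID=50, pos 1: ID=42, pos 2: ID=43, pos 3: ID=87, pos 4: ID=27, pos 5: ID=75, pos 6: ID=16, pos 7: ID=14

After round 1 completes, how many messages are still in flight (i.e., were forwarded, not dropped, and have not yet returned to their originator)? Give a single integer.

Answer: 4

Derivation:
Round 1: pos1(id42) recv 50: fwd; pos2(id43) recv 42: drop; pos3(id87) recv 43: drop; pos4(id27) recv 87: fwd; pos5(id75) recv 27: drop; pos6(id16) recv 75: fwd; pos7(id14) recv 16: fwd; pos0(id50) recv 14: drop
After round 1: 4 messages still in flight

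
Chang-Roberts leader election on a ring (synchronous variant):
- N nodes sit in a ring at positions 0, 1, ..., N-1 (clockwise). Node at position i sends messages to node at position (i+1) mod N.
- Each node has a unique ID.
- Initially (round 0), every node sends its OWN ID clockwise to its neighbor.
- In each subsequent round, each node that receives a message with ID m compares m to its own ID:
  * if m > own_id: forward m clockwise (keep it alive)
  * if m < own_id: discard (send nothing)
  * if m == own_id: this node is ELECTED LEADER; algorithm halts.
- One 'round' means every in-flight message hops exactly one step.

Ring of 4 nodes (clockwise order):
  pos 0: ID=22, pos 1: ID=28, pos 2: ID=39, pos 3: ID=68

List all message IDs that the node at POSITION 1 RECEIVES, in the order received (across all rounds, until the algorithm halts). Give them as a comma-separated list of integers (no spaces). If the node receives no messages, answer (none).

Answer: 22,68

Derivation:
Round 1: pos1(id28) recv 22: drop; pos2(id39) recv 28: drop; pos3(id68) recv 39: drop; pos0(id22) recv 68: fwd
Round 2: pos1(id28) recv 68: fwd
Round 3: pos2(id39) recv 68: fwd
Round 4: pos3(id68) recv 68: ELECTED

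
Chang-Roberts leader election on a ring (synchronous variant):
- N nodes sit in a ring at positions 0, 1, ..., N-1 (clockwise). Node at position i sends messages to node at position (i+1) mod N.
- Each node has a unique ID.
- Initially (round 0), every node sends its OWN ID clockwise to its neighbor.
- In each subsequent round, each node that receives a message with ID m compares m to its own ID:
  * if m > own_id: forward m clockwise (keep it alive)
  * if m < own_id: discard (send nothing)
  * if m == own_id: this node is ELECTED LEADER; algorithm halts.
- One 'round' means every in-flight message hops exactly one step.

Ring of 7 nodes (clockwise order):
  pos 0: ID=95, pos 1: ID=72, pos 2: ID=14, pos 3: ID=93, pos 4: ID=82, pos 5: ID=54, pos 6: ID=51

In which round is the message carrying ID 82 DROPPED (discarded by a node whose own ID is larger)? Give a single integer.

Round 1: pos1(id72) recv 95: fwd; pos2(id14) recv 72: fwd; pos3(id93) recv 14: drop; pos4(id82) recv 93: fwd; pos5(id54) recv 82: fwd; pos6(id51) recv 54: fwd; pos0(id95) recv 51: drop
Round 2: pos2(id14) recv 95: fwd; pos3(id93) recv 72: drop; pos5(id54) recv 93: fwd; pos6(id51) recv 82: fwd; pos0(id95) recv 54: drop
Round 3: pos3(id93) recv 95: fwd; pos6(id51) recv 93: fwd; pos0(id95) recv 82: drop
Round 4: pos4(id82) recv 95: fwd; pos0(id95) recv 93: drop
Round 5: pos5(id54) recv 95: fwd
Round 6: pos6(id51) recv 95: fwd
Round 7: pos0(id95) recv 95: ELECTED
Message ID 82 originates at pos 4; dropped at pos 0 in round 3

Answer: 3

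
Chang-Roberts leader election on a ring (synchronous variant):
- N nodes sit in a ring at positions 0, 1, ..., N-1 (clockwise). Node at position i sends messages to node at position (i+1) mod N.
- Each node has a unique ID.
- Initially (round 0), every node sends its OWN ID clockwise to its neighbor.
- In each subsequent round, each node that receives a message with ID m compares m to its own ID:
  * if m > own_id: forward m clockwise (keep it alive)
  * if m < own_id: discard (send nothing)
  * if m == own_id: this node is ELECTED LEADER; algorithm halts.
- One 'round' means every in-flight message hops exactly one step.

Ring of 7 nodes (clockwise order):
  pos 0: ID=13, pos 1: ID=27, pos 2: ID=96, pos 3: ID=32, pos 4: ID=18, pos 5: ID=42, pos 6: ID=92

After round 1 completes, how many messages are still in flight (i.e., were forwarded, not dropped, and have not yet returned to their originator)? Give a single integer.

Round 1: pos1(id27) recv 13: drop; pos2(id96) recv 27: drop; pos3(id32) recv 96: fwd; pos4(id18) recv 32: fwd; pos5(id42) recv 18: drop; pos6(id92) recv 42: drop; pos0(id13) recv 92: fwd
After round 1: 3 messages still in flight

Answer: 3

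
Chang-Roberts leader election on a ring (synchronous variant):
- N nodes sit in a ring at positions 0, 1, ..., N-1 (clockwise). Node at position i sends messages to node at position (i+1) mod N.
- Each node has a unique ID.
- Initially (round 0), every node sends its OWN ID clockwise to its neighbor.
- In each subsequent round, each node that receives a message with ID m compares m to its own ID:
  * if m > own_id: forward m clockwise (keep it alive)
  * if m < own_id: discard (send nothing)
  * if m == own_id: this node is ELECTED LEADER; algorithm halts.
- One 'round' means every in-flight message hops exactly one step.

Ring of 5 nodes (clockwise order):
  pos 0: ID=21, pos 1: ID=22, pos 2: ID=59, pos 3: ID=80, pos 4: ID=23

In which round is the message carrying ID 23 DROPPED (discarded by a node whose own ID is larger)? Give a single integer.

Round 1: pos1(id22) recv 21: drop; pos2(id59) recv 22: drop; pos3(id80) recv 59: drop; pos4(id23) recv 80: fwd; pos0(id21) recv 23: fwd
Round 2: pos0(id21) recv 80: fwd; pos1(id22) recv 23: fwd
Round 3: pos1(id22) recv 80: fwd; pos2(id59) recv 23: drop
Round 4: pos2(id59) recv 80: fwd
Round 5: pos3(id80) recv 80: ELECTED
Message ID 23 originates at pos 4; dropped at pos 2 in round 3

Answer: 3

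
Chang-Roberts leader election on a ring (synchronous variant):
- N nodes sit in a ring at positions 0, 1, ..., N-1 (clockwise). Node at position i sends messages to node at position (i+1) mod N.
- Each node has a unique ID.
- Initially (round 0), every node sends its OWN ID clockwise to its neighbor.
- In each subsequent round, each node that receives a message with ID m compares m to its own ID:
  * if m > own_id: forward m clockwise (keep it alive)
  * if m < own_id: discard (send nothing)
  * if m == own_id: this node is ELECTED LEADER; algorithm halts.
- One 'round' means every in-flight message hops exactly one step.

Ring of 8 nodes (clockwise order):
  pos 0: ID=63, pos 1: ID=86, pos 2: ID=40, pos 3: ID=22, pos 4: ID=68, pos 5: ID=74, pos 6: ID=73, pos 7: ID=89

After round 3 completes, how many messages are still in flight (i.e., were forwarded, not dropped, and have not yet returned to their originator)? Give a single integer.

Round 1: pos1(id86) recv 63: drop; pos2(id40) recv 86: fwd; pos3(id22) recv 40: fwd; pos4(id68) recv 22: drop; pos5(id74) recv 68: drop; pos6(id73) recv 74: fwd; pos7(id89) recv 73: drop; pos0(id63) recv 89: fwd
Round 2: pos3(id22) recv 86: fwd; pos4(id68) recv 40: drop; pos7(id89) recv 74: drop; pos1(id86) recv 89: fwd
Round 3: pos4(id68) recv 86: fwd; pos2(id40) recv 89: fwd
After round 3: 2 messages still in flight

Answer: 2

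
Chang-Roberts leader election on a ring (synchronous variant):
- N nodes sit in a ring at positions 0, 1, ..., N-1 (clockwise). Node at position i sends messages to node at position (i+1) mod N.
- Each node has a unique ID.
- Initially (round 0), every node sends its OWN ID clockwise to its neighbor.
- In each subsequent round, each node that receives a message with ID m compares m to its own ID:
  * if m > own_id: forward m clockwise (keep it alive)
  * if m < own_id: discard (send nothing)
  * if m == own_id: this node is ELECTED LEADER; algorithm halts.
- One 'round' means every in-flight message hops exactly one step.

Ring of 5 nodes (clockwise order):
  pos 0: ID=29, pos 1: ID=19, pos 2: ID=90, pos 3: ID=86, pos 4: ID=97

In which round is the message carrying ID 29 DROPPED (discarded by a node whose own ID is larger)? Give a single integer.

Round 1: pos1(id19) recv 29: fwd; pos2(id90) recv 19: drop; pos3(id86) recv 90: fwd; pos4(id97) recv 86: drop; pos0(id29) recv 97: fwd
Round 2: pos2(id90) recv 29: drop; pos4(id97) recv 90: drop; pos1(id19) recv 97: fwd
Round 3: pos2(id90) recv 97: fwd
Round 4: pos3(id86) recv 97: fwd
Round 5: pos4(id97) recv 97: ELECTED
Message ID 29 originates at pos 0; dropped at pos 2 in round 2

Answer: 2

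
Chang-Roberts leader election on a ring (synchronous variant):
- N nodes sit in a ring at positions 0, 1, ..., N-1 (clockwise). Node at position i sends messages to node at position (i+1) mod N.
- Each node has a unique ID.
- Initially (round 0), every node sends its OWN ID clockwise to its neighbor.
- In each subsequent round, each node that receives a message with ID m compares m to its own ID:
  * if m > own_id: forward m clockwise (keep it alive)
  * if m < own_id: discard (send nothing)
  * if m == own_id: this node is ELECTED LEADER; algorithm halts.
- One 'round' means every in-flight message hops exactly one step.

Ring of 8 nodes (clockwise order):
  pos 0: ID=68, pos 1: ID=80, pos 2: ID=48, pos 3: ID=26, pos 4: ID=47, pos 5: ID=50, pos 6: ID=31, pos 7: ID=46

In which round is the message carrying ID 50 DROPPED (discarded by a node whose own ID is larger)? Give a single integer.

Answer: 3

Derivation:
Round 1: pos1(id80) recv 68: drop; pos2(id48) recv 80: fwd; pos3(id26) recv 48: fwd; pos4(id47) recv 26: drop; pos5(id50) recv 47: drop; pos6(id31) recv 50: fwd; pos7(id46) recv 31: drop; pos0(id68) recv 46: drop
Round 2: pos3(id26) recv 80: fwd; pos4(id47) recv 48: fwd; pos7(id46) recv 50: fwd
Round 3: pos4(id47) recv 80: fwd; pos5(id50) recv 48: drop; pos0(id68) recv 50: drop
Round 4: pos5(id50) recv 80: fwd
Round 5: pos6(id31) recv 80: fwd
Round 6: pos7(id46) recv 80: fwd
Round 7: pos0(id68) recv 80: fwd
Round 8: pos1(id80) recv 80: ELECTED
Message ID 50 originates at pos 5; dropped at pos 0 in round 3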